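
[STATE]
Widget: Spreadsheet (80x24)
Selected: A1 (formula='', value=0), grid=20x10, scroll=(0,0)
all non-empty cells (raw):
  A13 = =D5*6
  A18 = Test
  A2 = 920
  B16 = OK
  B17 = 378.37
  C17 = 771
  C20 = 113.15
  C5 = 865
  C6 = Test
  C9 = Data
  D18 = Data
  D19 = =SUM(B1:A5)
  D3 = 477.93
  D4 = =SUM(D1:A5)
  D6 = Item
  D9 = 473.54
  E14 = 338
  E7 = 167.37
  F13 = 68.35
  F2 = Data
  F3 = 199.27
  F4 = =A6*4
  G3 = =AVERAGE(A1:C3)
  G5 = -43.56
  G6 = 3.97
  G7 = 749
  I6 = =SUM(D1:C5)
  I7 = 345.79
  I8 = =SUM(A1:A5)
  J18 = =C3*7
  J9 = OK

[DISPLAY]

A1:                                                                             
       A       B       C       D       E       F       G       H       I       J
--------------------------------------------------------------------------------
  1      [0]       0       0       0       0       0       0       0       0    
  2      920       0       0       0       0Data           0       0       0    
  3        0       0       0  477.93       0  199.27  102.22       0       0    
  4        0       0       0#CIRC!         0       0       0       0       0    
  5        0       0     865       0       0       0  -43.56       0       0    
  6        0       0Test    Item           0       0    3.97       0#CIRC!      
  7        0       0       0       0  167.37       0     749       0  345.79    
  8        0       0       0       0       0       0       0       0     920    
  9        0       0Data      473.54       0       0       0       0       0OK  
 10        0       0       0       0       0       0       0       0       0    
 11        0       0       0       0       0       0       0       0       0    
 12        0       0       0       0       0       0       0       0       0    
 13        0       0       0       0       0   68.35       0       0       0    
 14        0       0       0       0     338       0       0       0       0    
 15        0       0       0       0       0       0       0       0       0    
 16        0OK             0       0       0       0       0       0       0    
 17        0  378.37     771       0       0       0       0       0       0    
 18 Test           0       0Data           0       0       0       0       0    
 19        0       0       0     920       0       0       0       0       0    
 20        0       0  113.15       0       0       0       0       0       0    
                                                                                


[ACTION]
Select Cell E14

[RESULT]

E14: 338                                                                        
       A       B       C       D       E       F       G       H       I       J
--------------------------------------------------------------------------------
  1        0       0       0       0       0       0       0       0       0    
  2      920       0       0       0       0Data           0       0       0    
  3        0       0       0  477.93       0  199.27  102.22       0       0    
  4        0       0       0#CIRC!         0       0       0       0       0    
  5        0       0     865       0       0       0  -43.56       0       0    
  6        0       0Test    Item           0       0    3.97       0#CIRC!      
  7        0       0       0       0  167.37       0     749       0  345.79    
  8        0       0       0       0       0       0       0       0     920    
  9        0       0Data      473.54       0       0       0       0       0OK  
 10        0       0       0       0       0       0       0       0       0    
 11        0       0       0       0       0       0       0       0       0    
 12        0       0       0       0       0       0       0       0       0    
 13        0       0       0       0       0   68.35       0       0       0    
 14        0       0       0       0   [338]       0       0       0       0    
 15        0       0       0       0       0       0       0       0       0    
 16        0OK             0       0       0       0       0       0       0    
 17        0  378.37     771       0       0       0       0       0       0    
 18 Test           0       0Data           0       0       0       0       0    
 19        0       0       0     920       0       0       0       0       0    
 20        0       0  113.15       0       0       0       0       0       0    
                                                                                


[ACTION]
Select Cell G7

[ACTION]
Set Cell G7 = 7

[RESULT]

G7: 7                                                                           
       A       B       C       D       E       F       G       H       I       J
--------------------------------------------------------------------------------
  1        0       0       0       0       0       0       0       0       0    
  2      920       0       0       0       0Data           0       0       0    
  3        0       0       0  477.93       0  199.27  102.22       0       0    
  4        0       0       0#CIRC!         0       0       0       0       0    
  5        0       0     865       0       0       0  -43.56       0       0    
  6        0       0Test    Item           0       0    3.97       0#CIRC!      
  7        0       0       0       0  167.37       0     [7]       0  345.79    
  8        0       0       0       0       0       0       0       0     920    
  9        0       0Data      473.54       0       0       0       0       0OK  
 10        0       0       0       0       0       0       0       0       0    
 11        0       0       0       0       0       0       0       0       0    
 12        0       0       0       0       0       0       0       0       0    
 13        0       0       0       0       0   68.35       0       0       0    
 14        0       0       0       0     338       0       0       0       0    
 15        0       0       0       0       0       0       0       0       0    
 16        0OK             0       0       0       0       0       0       0    
 17        0  378.37     771       0       0       0       0       0       0    
 18 Test           0       0Data           0       0       0       0       0    
 19        0       0       0     920       0       0       0       0       0    
 20        0       0  113.15       0       0       0       0       0       0    
                                                                                


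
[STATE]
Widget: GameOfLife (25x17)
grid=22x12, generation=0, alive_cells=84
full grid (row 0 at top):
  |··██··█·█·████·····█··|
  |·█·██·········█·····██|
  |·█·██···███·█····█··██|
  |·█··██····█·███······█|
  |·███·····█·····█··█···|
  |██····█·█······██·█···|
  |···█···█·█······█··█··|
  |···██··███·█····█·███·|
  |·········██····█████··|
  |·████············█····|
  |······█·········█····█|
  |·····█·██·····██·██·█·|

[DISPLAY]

Gen: 0                   
··██··█·█·████·····█··   
·█·██·········█·····██   
·█·██···███·█····█··██   
·█··██····█·███······█   
·███·····█·····█··█···   
██····█·█······██·█···   
···█···█·█······█··█··   
···██··███·█····█·███·   
·········██····█████··   
·████············█····   
······█·········█····█   
·····█·██·····██·██·█·   
                         
                         
                         
                         


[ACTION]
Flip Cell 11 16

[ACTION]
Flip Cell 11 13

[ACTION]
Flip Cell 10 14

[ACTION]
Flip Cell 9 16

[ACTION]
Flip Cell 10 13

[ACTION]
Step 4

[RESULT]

Gen: 4                   
·█████···██···········   
·██····█··█···········   
·█········█·██····█··█   
·██·····█·█·█····████·   
·······█········██··█·   
··█·█··█···█·█·█·█····   
····█··█·········█···█   
█···█··███·····███·█·█   
█·····██···········███   
·····███·····██·······   
·██·█··█·····██·······   
···████···············   
                         
                         
                         
                         


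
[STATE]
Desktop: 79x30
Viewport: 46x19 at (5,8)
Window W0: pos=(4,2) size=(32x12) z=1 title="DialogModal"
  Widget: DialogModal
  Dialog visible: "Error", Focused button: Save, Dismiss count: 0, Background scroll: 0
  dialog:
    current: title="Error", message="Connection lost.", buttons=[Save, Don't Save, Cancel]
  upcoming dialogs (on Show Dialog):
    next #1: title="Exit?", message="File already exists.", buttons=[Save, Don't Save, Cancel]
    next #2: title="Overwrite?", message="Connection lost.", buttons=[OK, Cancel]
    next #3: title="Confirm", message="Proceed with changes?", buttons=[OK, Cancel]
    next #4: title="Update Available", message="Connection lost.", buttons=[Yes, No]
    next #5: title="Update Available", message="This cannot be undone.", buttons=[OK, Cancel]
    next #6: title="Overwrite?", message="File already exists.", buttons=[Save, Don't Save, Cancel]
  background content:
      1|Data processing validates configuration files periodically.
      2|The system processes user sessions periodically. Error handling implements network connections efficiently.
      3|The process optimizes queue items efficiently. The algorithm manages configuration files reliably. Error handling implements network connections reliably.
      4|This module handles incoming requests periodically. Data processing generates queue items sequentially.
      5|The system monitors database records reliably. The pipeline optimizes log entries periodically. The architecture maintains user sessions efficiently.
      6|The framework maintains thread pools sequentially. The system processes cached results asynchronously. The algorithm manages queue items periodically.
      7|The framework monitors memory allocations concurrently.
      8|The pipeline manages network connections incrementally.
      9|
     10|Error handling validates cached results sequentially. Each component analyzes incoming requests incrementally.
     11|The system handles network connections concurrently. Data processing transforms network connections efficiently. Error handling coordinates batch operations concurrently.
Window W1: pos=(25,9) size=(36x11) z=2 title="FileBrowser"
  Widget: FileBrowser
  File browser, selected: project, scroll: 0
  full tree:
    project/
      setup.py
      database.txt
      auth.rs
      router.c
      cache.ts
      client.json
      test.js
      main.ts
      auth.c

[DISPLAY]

Th│    Connection lost.    │ r┃               
Th│[Save]  Don't Sav┏━━━━━━━━━━━━━━━━━━━━━━━━━
Th└─────────────────┃ FileBrowser             
The framework monito┠─────────────────────────
The pipeline manages┃> [-] project/           
━━━━━━━━━━━━━━━━━━━━┃    setup.py             
                    ┃    database.txt         
                    ┃    auth.rs              
                    ┃    router.c             
                    ┃    cache.ts             
                    ┃    client.json          
                    ┗━━━━━━━━━━━━━━━━━━━━━━━━━
                                              
                                              
                                              
                                              
                                              
                                              
                                              


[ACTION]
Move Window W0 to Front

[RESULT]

Th│    Connection lost.    │ r┃               
Th│[Save]  Don't Save   Can│ r┃━━━━━━━━━━━━━━━
Th└────────────────────────┘ad┃er             
The framework monitors memory ┃───────────────
The pipeline manages network c┃ect/           
━━━━━━━━━━━━━━━━━━━━━━━━━━━━━━┛py             
                    ┃    database.txt         
                    ┃    auth.rs              
                    ┃    router.c             
                    ┃    cache.ts             
                    ┃    client.json          
                    ┗━━━━━━━━━━━━━━━━━━━━━━━━━
                                              
                                              
                                              
                                              
                                              
                                              
                                              


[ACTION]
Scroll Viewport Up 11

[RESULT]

                                              
                                              
━━━━━━━━━━━━━━━━━━━━━━━━━━━━━━┓               
 DialogModal                  ┃               
──────────────────────────────┨               
Data processing validates conf┃               
Th┌────────────────────────┐ss┃               
Th│         Error          │it┃               
Th│    Connection lost.    │ r┃               
Th│[Save]  Don't Save   Can│ r┃━━━━━━━━━━━━━━━
Th└────────────────────────┘ad┃er             
The framework monitors memory ┃───────────────
The pipeline manages network c┃ect/           
━━━━━━━━━━━━━━━━━━━━━━━━━━━━━━┛py             
                    ┃    database.txt         
                    ┃    auth.rs              
                    ┃    router.c             
                    ┃    cache.ts             
                    ┃    client.json          


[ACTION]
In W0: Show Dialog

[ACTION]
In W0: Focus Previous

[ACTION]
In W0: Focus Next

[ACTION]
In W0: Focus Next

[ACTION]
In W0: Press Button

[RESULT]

                                              
                                              
━━━━━━━━━━━━━━━━━━━━━━━━━━━━━━┓               
 DialogModal                  ┃               
──────────────────────────────┨               
Data processing validates conf┃               
The system processes user sess┃               
The process optimizes queue it┃               
This module handles incoming r┃               
The system monitors database r┃━━━━━━━━━━━━━━━
The framework maintains thread┃er             
The framework monitors memory ┃───────────────
The pipeline manages network c┃ect/           
━━━━━━━━━━━━━━━━━━━━━━━━━━━━━━┛py             
                    ┃    database.txt         
                    ┃    auth.rs              
                    ┃    router.c             
                    ┃    cache.ts             
                    ┃    client.json          


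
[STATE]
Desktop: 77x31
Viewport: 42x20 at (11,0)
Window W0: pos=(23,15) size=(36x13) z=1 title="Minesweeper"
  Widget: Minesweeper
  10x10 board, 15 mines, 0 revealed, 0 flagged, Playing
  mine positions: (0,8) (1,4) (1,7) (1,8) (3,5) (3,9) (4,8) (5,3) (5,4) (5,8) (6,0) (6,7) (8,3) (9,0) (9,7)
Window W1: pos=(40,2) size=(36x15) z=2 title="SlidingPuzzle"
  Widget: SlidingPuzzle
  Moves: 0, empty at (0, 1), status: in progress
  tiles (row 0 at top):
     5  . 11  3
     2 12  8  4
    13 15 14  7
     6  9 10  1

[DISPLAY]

                                          
                                          
                             ┏━━━━━━━━━━━━
                             ┃ SlidingPuzz
                             ┠────────────
                             ┃┌────┬────┬─
                             ┃│  5 │    │ 
                             ┃├────┼────┼─
                             ┃│  2 │ 12 │ 
                             ┃├────┼────┼─
                             ┃│ 13 │ 15 │ 
                             ┃├────┼────┼─
                             ┃│  6 │  9 │ 
                             ┃└────┴────┴─
                             ┃Moves: 0    
            ┏━━━━━━━━━━━━━━━━┃            
            ┃ Minesweeper    ┗━━━━━━━━━━━━
            ┠─────────────────────────────
            ┃■■■■■■■■■■                   
            ┃■■■■■■■■■■                   


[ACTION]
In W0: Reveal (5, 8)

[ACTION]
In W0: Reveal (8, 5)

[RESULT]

                                          
                                          
                             ┏━━━━━━━━━━━━
                             ┃ SlidingPuzz
                             ┠────────────
                             ┃┌────┬────┬─
                             ┃│  5 │    │ 
                             ┃├────┼────┼─
                             ┃│  2 │ 12 │ 
                             ┃├────┼────┼─
                             ┃│ 13 │ 15 │ 
                             ┃├────┼────┼─
                             ┃│  6 │  9 │ 
                             ┃└────┴────┴─
                             ┃Moves: 0    
            ┏━━━━━━━━━━━━━━━━┃            
            ┃ Minesweeper    ┗━━━━━━━━━━━━
            ┠─────────────────────────────
            ┃■■■■■■■■✹■                   
            ┃■■■■✹■■✹✹■                   


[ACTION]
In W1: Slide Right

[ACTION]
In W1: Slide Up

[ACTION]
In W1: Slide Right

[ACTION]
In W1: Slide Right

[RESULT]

                                          
                                          
                             ┏━━━━━━━━━━━━
                             ┃ SlidingPuzz
                             ┠────────────
                             ┃┌────┬────┬─
                             ┃│  2 │  5 │ 
                             ┃├────┼────┼─
                             ┃│    │ 12 │ 
                             ┃├────┼────┼─
                             ┃│ 13 │ 15 │ 
                             ┃├────┼────┼─
                             ┃│  6 │  9 │ 
                             ┃└────┴────┴─
                             ┃Moves: 2    
            ┏━━━━━━━━━━━━━━━━┃            
            ┃ Minesweeper    ┗━━━━━━━━━━━━
            ┠─────────────────────────────
            ┃■■■■■■■■✹■                   
            ┃■■■■✹■■✹✹■                   


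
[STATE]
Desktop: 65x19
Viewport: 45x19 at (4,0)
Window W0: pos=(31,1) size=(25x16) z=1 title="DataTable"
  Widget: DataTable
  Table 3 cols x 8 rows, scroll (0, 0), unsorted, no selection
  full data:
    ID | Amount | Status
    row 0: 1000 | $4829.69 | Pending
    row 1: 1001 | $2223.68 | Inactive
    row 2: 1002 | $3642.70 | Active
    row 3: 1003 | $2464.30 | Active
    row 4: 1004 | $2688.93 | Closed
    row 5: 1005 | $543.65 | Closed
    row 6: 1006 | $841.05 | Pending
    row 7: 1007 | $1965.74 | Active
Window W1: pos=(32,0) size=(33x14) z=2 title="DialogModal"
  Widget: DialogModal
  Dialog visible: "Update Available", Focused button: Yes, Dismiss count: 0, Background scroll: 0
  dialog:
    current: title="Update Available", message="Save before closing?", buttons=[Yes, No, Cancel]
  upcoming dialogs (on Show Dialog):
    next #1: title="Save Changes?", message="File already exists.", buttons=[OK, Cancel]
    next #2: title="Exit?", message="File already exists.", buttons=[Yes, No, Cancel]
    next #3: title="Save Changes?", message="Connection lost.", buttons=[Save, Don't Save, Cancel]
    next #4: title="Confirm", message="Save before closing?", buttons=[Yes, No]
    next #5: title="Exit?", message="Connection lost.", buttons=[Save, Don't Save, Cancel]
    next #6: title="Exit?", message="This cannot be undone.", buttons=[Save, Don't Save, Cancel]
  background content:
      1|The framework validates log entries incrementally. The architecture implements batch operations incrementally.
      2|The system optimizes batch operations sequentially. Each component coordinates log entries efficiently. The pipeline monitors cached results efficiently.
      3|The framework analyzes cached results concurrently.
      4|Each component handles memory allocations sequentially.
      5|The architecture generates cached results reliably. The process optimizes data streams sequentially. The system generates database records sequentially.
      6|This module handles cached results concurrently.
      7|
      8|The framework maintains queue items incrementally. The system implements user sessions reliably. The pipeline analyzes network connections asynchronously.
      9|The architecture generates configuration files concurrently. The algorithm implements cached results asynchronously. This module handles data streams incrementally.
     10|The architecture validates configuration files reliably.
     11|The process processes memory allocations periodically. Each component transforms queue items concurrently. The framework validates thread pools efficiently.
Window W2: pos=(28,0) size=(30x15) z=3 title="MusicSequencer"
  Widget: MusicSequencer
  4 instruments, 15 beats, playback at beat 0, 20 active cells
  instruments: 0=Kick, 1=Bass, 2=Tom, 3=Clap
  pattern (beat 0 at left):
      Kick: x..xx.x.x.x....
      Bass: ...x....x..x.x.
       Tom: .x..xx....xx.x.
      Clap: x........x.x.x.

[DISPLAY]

                        ┏━━━━━━━━━━━━━━━━━━━━
                        ┃ MusicSequencer     
                        ┠────────────────────
                        ┃     ▼12345678901234
                        ┃ Kick█··██·█·█·█····
                        ┃ Bass···█····█··█·█·
                        ┃  Tom·█··██····██·█·
                        ┃ Clap█········█·█·█·
                        ┃                    
                        ┃                    
                        ┃                    
                        ┃                    
                        ┃                    
                        ┃                    
                        ┗━━━━━━━━━━━━━━━━━━━━
                           ┃                 
                           ┗━━━━━━━━━━━━━━━━━
                                             
                                             


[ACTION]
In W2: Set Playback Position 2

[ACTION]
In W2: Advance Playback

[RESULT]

                        ┏━━━━━━━━━━━━━━━━━━━━
                        ┃ MusicSequencer     
                        ┠────────────────────
                        ┃     012▼45678901234
                        ┃ Kick█··██·█·█·█····
                        ┃ Bass···█····█··█·█·
                        ┃  Tom·█··██····██·█·
                        ┃ Clap█········█·█·█·
                        ┃                    
                        ┃                    
                        ┃                    
                        ┃                    
                        ┃                    
                        ┃                    
                        ┗━━━━━━━━━━━━━━━━━━━━
                           ┃                 
                           ┗━━━━━━━━━━━━━━━━━
                                             
                                             


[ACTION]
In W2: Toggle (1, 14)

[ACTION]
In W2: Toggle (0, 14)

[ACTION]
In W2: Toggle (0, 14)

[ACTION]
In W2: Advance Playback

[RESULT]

                        ┏━━━━━━━━━━━━━━━━━━━━
                        ┃ MusicSequencer     
                        ┠────────────────────
                        ┃     0123▼5678901234
                        ┃ Kick█··██·█·█·█····
                        ┃ Bass···█····█··█·██
                        ┃  Tom·█··██····██·█·
                        ┃ Clap█········█·█·█·
                        ┃                    
                        ┃                    
                        ┃                    
                        ┃                    
                        ┃                    
                        ┃                    
                        ┗━━━━━━━━━━━━━━━━━━━━
                           ┃                 
                           ┗━━━━━━━━━━━━━━━━━
                                             
                                             


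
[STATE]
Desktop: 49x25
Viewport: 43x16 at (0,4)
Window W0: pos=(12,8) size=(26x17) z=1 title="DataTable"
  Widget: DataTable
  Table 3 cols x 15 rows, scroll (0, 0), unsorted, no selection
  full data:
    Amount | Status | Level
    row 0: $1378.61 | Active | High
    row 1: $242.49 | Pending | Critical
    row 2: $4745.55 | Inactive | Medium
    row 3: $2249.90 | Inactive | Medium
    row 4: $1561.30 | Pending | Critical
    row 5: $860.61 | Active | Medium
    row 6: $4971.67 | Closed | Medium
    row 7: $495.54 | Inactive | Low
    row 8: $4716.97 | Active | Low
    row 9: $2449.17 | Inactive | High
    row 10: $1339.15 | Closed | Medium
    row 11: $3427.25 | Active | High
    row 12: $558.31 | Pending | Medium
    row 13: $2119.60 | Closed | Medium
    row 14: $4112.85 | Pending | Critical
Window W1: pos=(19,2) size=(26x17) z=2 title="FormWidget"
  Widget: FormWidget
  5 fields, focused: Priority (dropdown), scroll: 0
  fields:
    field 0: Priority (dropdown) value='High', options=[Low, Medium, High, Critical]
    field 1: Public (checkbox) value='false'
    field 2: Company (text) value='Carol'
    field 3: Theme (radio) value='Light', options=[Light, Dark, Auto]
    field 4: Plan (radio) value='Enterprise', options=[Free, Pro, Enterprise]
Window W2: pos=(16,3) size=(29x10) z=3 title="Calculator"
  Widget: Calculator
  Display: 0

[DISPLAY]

                ┃ Calculator               
                ┠──────────────────────────
                ┃                          
                ┃┌───┬───┬───┬───┐         
            ┏━━━┃│ 7 │ 8 │ 9 │ ÷ │         
            ┃ Da┃├───┼───┼───┼───┤         
            ┠───┃│ 4 │ 5 │ 6 │ × │         
            ┃Amo┃└───┴───┴───┴───┘         
            ┃───┗━━━━━━━━━━━━━━━━━━━━━━━━━━
            ┃$1378.┃                       
            ┃$242.4┃                       
            ┃$4745.┃                       
            ┃$2249.┃                       
            ┃$1561.┃                       
            ┃$860.6┗━━━━━━━━━━━━━━━━━━━━━━━
            ┃$4971.67│Closed  │Medium┃     


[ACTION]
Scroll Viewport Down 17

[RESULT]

            ┃ Da┃├───┼───┼───┼───┤         
            ┠───┃│ 4 │ 5 │ 6 │ × │         
            ┃Amo┃└───┴───┴───┴───┘         
            ┃───┗━━━━━━━━━━━━━━━━━━━━━━━━━━
            ┃$1378.┃                       
            ┃$242.4┃                       
            ┃$4745.┃                       
            ┃$2249.┃                       
            ┃$1561.┃                       
            ┃$860.6┗━━━━━━━━━━━━━━━━━━━━━━━
            ┃$4971.67│Closed  │Medium┃     
            ┃$495.54 │Inactive│Low   ┃     
            ┃$4716.97│Active  │Low   ┃     
            ┃$2449.17│Inactive│High  ┃     
            ┃$1339.15│Closed  │Medium┃     
            ┗━━━━━━━━━━━━━━━━━━━━━━━━┛     


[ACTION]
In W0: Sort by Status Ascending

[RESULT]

            ┃ Da┃├───┼───┼───┼───┤         
            ┠───┃│ 4 │ 5 │ 6 │ × │         
            ┃Amo┃└───┴───┴───┴───┘         
            ┃───┗━━━━━━━━━━━━━━━━━━━━━━━━━━
            ┃$1378.┃                       
            ┃$860.6┃                       
            ┃$4716.┃                       
            ┃$3427.┃                       
            ┃$4971.┃                       
            ┃$1339.┗━━━━━━━━━━━━━━━━━━━━━━━
            ┃$2119.60│Closed  │Medium┃     
            ┃$4745.55│Inactive│Medium┃     
            ┃$2249.90│Inactive│Medium┃     
            ┃$495.54 │Inactive│Low   ┃     
            ┃$2449.17│Inactive│High  ┃     
            ┗━━━━━━━━━━━━━━━━━━━━━━━━┛     


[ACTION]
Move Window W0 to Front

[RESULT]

            ┃ DataTable              ┃     
            ┠────────────────────────┨     
            ┃Amount  │Status ▲│Level ┃     
            ┃────────┼────────┼──────┃━━━━━
            ┃$1378.61│Active  │High  ┃     
            ┃$860.61 │Active  │Medium┃     
            ┃$4716.97│Active  │Low   ┃     
            ┃$3427.25│Active  │High  ┃     
            ┃$4971.67│Closed  │Medium┃     
            ┃$1339.15│Closed  │Medium┃━━━━━
            ┃$2119.60│Closed  │Medium┃     
            ┃$4745.55│Inactive│Medium┃     
            ┃$2249.90│Inactive│Medium┃     
            ┃$495.54 │Inactive│Low   ┃     
            ┃$2449.17│Inactive│High  ┃     
            ┗━━━━━━━━━━━━━━━━━━━━━━━━┛     


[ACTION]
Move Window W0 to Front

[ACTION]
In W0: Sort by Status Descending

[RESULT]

            ┃ DataTable              ┃     
            ┠────────────────────────┨     
            ┃Amount  │Status ▼│Level ┃     
            ┃────────┼────────┼──────┃━━━━━
            ┃$242.49 │Pending │Critic┃     
            ┃$1561.30│Pending │Critic┃     
            ┃$558.31 │Pending │Medium┃     
            ┃$4112.85│Pending │Critic┃     
            ┃$4745.55│Inactive│Medium┃     
            ┃$2249.90│Inactive│Medium┃━━━━━
            ┃$495.54 │Inactive│Low   ┃     
            ┃$2449.17│Inactive│High  ┃     
            ┃$4971.67│Closed  │Medium┃     
            ┃$1339.15│Closed  │Medium┃     
            ┃$2119.60│Closed  │Medium┃     
            ┗━━━━━━━━━━━━━━━━━━━━━━━━┛     


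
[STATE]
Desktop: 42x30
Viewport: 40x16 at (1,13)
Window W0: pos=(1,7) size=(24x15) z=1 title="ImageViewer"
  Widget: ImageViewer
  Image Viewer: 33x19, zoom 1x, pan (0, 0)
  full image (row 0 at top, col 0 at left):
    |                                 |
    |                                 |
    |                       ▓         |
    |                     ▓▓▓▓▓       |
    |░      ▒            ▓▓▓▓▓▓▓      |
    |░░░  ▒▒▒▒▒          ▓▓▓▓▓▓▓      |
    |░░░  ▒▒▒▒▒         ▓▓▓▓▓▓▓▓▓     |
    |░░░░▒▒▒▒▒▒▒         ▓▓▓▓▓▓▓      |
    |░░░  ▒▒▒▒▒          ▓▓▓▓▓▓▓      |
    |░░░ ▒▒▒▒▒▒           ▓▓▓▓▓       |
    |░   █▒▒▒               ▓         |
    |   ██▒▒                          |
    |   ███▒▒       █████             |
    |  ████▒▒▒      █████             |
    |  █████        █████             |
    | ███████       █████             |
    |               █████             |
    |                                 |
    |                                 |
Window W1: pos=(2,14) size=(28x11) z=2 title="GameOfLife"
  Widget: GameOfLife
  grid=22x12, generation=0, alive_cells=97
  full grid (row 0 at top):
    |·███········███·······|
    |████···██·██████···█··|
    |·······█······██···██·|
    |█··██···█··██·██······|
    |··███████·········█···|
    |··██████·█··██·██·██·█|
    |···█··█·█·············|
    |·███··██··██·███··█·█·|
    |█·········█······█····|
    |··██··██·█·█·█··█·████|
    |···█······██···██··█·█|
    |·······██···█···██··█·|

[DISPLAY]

┃                     ▓┃                
┃┏━━━━━━━━━━━━━━━━━━━━━━━━━━┓           
┃┃ GameOfLife               ┃           
┃┠──────────────────────────┨           
┃┃Gen: 0                    ┃           
┃┃█··██···█··██·██······    ┃           
┃┃··███████·········█···    ┃           
┃┃··██████·█··██·██·██·█    ┃           
┗┃···█··█·█·············    ┃           
 ┃·███··██··██·███··█·█·    ┃           
 ┃█·········█······█····    ┃           
 ┗━━━━━━━━━━━━━━━━━━━━━━━━━━┛           
                                        
                                        
                                        
                                        


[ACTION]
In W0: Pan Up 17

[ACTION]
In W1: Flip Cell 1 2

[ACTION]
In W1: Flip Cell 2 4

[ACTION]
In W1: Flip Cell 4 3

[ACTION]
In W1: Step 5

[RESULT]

┃                     ▓┃                
┃┏━━━━━━━━━━━━━━━━━━━━━━━━━━┓           
┃┃ GameOfLife               ┃           
┃┠──────────────────────────┨           
┃┃Gen: 5                    ┃           
┃┃█······█·█····█·······    ┃           
┃┃██···█·█████··█·······    ┃           
┃┃·█·██·················    ┃           
┗┃··········███·····█···    ┃           
 ┃··█·······███····█·█··    ┃           
 ┃·█········██··███···█·    ┃           
 ┗━━━━━━━━━━━━━━━━━━━━━━━━━━┛           
                                        
                                        
                                        
                                        


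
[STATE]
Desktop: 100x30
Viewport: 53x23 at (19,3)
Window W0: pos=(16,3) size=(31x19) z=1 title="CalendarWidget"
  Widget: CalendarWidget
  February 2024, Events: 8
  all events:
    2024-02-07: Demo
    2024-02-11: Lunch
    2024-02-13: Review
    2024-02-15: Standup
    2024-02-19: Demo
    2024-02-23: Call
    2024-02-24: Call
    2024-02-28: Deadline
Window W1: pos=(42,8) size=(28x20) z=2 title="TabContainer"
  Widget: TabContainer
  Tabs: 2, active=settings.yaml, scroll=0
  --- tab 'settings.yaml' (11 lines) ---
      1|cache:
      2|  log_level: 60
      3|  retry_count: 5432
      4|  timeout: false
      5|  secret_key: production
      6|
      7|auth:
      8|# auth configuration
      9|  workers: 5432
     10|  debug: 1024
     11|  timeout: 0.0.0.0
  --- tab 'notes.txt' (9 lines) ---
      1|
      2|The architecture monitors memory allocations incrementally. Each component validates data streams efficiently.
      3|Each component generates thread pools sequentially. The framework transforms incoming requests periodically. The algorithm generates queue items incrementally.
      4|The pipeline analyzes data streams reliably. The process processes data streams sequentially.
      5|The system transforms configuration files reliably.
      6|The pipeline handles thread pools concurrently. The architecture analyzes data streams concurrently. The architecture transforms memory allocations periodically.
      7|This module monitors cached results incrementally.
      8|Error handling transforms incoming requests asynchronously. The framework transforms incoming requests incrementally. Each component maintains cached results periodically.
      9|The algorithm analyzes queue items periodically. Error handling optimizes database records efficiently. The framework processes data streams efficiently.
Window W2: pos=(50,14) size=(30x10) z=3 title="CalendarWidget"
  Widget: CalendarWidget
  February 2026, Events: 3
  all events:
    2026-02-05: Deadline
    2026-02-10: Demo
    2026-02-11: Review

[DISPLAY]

━━━━━━━━━━━━━━━━━━━━━━━━━━━┓                         
alendarWidget              ┃                         
───────────────────────────┨                         
      February 2024        ┃                         
 Tu We Th Fr Sa Su         ┃                         
        1  2  3  4     ┏━━━━━━━━━━━━━━━━━━━━━━━━━━┓  
  6  7*  8  9 10 11*   ┃ TabContainer             ┃  
 13* 14 15* 16 17 18   ┠──────────────────────────┨  
* 20 21 22 23* 24* 25  ┃[settings.yaml]│ notes.txt┃  
 27 28* 29             ┃──────────────────────────┃  
                       ┃cache:                    ┃  
                       ┃  log_l┏━━━━━━━━━━━━━━━━━━━━━
                       ┃  retry┃ CalendarWidget      
                       ┃  timeo┠─────────────────────
                       ┃  secre┃       February 2026 
                       ┃       ┃Mo Tu We Th Fr Sa Su 
                       ┃auth:  ┃                   1 
                       ┃# auth ┃ 2  3  4  5*  6  7  8
━━━━━━━━━━━━━━━━━━━━━━━┃  worke┃ 9 10* 11* 12 13 14 1
                       ┃  debug┃16 17 18 19 20 21 22 
                       ┃  timeo┗━━━━━━━━━━━━━━━━━━━━━
                       ┃                          ┃  
                       ┃                          ┃  


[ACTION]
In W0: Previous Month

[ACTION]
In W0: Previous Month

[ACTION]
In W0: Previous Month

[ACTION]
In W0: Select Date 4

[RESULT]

━━━━━━━━━━━━━━━━━━━━━━━━━━━┓                         
alendarWidget              ┃                         
───────────────────────────┨                         
      November 2023        ┃                         
 Tu We Th Fr Sa Su         ┃                         
     1  2  3 [ 4]  5   ┏━━━━━━━━━━━━━━━━━━━━━━━━━━┓  
  7  8  9 10 11 12     ┃ TabContainer             ┃  
 14 15 16 17 18 19     ┠──────────────────────────┨  
 21 22 23 24 25 26     ┃[settings.yaml]│ notes.txt┃  
 28 29 30              ┃──────────────────────────┃  
                       ┃cache:                    ┃  
                       ┃  log_l┏━━━━━━━━━━━━━━━━━━━━━
                       ┃  retry┃ CalendarWidget      
                       ┃  timeo┠─────────────────────
                       ┃  secre┃       February 2026 
                       ┃       ┃Mo Tu We Th Fr Sa Su 
                       ┃auth:  ┃                   1 
                       ┃# auth ┃ 2  3  4  5*  6  7  8
━━━━━━━━━━━━━━━━━━━━━━━┃  worke┃ 9 10* 11* 12 13 14 1
                       ┃  debug┃16 17 18 19 20 21 22 
                       ┃  timeo┗━━━━━━━━━━━━━━━━━━━━━
                       ┃                          ┃  
                       ┃                          ┃  
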